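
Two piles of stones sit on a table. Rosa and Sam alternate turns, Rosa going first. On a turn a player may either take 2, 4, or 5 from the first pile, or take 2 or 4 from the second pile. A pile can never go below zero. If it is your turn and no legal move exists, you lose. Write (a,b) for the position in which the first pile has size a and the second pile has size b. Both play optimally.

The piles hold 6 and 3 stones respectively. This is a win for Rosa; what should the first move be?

Move to (2,3).

Classify positions by backward induction: terminal positions (no move available) are L. From any other position, the mover wins iff some move reaches an L.
No move ever increases a pile, so every position that can arise here has a ≤ 6 and b ≤ 3; it is enough to label the cells with 0 ≤ a ≤ 6 and 0 ≤ b ≤ 3.
Every move lowers a or b (never raises either), so fill the grid row by row in increasing a, and left to right within a row: each cell's successors are then already labelled.
      b=0  b=1  b=2  b=3
a=0:    L    L    W    W
a=1:    L    L    W    W
a=2:    W    W    L    L
a=3:    W    W    L    L
a=4:    W    W    W    W
a=5:    W    W    W    W
a=6:    W    W    W    W
Cells with no legal move (terminal, hence L): (0,0), (0,1), (1,0), (1,1).
The remaining L cells, each justified by listing all of its moves:
(2,2): →(0,2)(W), (2,0)(W) — all W, so L
(2,3): →(0,3)(W), (2,1)(W) — all W, so L
(3,2): →(1,2)(W), (3,0)(W) — all W, so L
(3,3): →(1,3)(W), (3,1)(W) — all W, so L
Every other cell has at least one move into one of the L cells above, so it is W.
From (6,3), the L positions reachable in one move are: (2,3).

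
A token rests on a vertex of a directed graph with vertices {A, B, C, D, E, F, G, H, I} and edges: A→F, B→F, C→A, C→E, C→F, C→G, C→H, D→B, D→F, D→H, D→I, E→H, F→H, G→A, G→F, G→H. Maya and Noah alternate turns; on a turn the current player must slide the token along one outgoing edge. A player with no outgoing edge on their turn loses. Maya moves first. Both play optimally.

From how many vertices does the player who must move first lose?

Build the W/L table. Terminal = L. A non-terminal position is W if it has a move to some L; otherwise it is L.
Every edge goes from a vertex to one that appears earlier in the order H, I, F, E, A, G, B, C, D, so processing vertices in that order labels each vertex after all of its successors.
H: no outgoing edge → L
I: no outgoing edge → L
F: W (go to H, an L position)
E: W (go to H, an L position)
A: L (sole option F(W) is W)
G: W (go to A, an L position)
B: L (sole option F(W) is W)
C: W (go to A, an L position)
D: W (go to B, an L position)
The L vertices are A, B, H, I; that is 4 in all.

4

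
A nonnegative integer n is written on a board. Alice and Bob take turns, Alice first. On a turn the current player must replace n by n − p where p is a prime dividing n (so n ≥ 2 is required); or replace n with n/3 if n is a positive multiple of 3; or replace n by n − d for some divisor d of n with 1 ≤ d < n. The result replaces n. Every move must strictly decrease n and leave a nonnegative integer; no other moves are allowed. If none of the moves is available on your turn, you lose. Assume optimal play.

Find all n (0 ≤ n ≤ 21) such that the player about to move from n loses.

0, 1, 4, 9, 14, 20

Positions with no move are L. A position that does have a move is losing for the player to move precisely when every available move leads to a winning position for the opponent. Fill in the labels:
n=0: no move → L
n=1: no move → L
n=2: →0(L), so W
n=3: →0(L), so W
n=4: →2(W), 3(W) — all W, so L
n=5: →0(L), so W
n=6: →4(L), so W
n=7: →0(L), so W
n=8: →4(L), so W
n=9: →3(W), 6(W), 8(W) — all W, so L
n=10: →9(L), so W
n=11: →0(L), so W
n=12: →4(L), so W
n=13: →0(L), so W
n=14: →7(W), 12(W), 13(W) — all W, so L
n=15: →14(L), so W
n=16: →14(L), so W
n=17: →0(L), so W
n=18: →9(L), so W
n=19: →0(L), so W
n=20: →10(W), 15(W), 16(W), 18(W), 19(W) — all W, so L
n=21: →14(L), so W
The losing starting values of n are exactly the entries labelled L in this table (6 of them).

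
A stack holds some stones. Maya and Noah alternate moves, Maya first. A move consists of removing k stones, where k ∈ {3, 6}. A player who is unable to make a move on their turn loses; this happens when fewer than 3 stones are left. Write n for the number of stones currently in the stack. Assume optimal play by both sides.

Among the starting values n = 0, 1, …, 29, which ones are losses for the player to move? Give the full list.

Classify positions by backward induction: terminal positions (no move available) are L. From any other position, the mover wins iff some move reaches an L.
n=0: no move → L
n=1: no move → L
n=2: no move → L
n=3: can move to 0, which is L ⇒ W
n=4: can move to 1, which is L ⇒ W
n=5: can move to 2, which is L ⇒ W
n=6: can move to 0, which is L ⇒ W
n=7: can move to 1, which is L ⇒ W
n=8: can move to 2, which is L ⇒ W
n=9: moves to 6(W), 3(W); every one is W ⇒ L
n=10: moves to 7(W), 4(W); every one is W ⇒ L
n=11: moves to 8(W), 5(W); every one is W ⇒ L
n=12: can move to 9, which is L ⇒ W
n=13: can move to 10, which is L ⇒ W
n=14: can move to 11, which is L ⇒ W
n=15: can move to 9, which is L ⇒ W
n=16: can move to 10, which is L ⇒ W
n=17: can move to 11, which is L ⇒ W
n=18: moves to 15(W), 12(W); every one is W ⇒ L
n=19: moves to 16(W), 13(W); every one is W ⇒ L
n=20: moves to 17(W), 14(W); every one is W ⇒ L
n=21: can move to 18, which is L ⇒ W
n=22: can move to 19, which is L ⇒ W
n=23: can move to 20, which is L ⇒ W
n=24: can move to 18, which is L ⇒ W
n=25: can move to 19, which is L ⇒ W
n=26: can move to 20, which is L ⇒ W
n=27: moves to 24(W), 21(W); every one is W ⇒ L
n=28: moves to 25(W), 22(W); every one is W ⇒ L
n=29: moves to 26(W), 23(W); every one is W ⇒ L
Reading off the rows marked L gives the requested list; there are 12 such values of n.

0, 1, 2, 9, 10, 11, 18, 19, 20, 27, 28, 29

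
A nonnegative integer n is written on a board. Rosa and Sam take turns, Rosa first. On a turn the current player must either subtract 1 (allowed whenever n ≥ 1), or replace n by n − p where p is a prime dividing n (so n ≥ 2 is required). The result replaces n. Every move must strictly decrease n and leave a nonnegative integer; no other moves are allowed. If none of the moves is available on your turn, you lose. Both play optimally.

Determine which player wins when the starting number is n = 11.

Rosa wins.

Compute win/loss labels from the base case upward. A position with no move is L. Any other position is W if it can reach an L in one move, else L.
n=0: no move → L
n=1: →0(L), so W
n=2: →0(L), so W
n=3: →0(L), so W
n=4: →2(W), 3(W) — all W, so L
n=5: →0(L), so W
n=6: →4(L), so W
n=7: →0(L), so W
n=8: →6(W), 7(W) — all W, so L
n=9: →8(L), so W
n=10: →8(L), so W
n=11: →0(L), so W
From 11 Rosa can move to 0, reaching an L position.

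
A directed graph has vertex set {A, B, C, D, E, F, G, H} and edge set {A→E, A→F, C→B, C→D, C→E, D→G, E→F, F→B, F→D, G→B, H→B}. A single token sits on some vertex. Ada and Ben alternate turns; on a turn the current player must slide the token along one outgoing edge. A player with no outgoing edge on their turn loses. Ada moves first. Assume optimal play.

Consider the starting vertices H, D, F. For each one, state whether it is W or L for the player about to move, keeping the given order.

Label each position W (a win for the player to move) or L (a loss). A position with no legal move is L; any other position is W exactly when some move reaches an L, and L when every move reaches a W.
Every edge goes from a vertex to one that appears earlier in the order B, G, D, F, H, E, C, A, so processing vertices in that order labels each vertex after all of its successors.
B: no outgoing edge → L
G: reaches L-position B → W
D: only reaches G(W), which is W → L
F: reaches L-position D → W
H: reaches L-position B → W
E: only reaches F(W), which is W → L
C: reaches L-position E → W
A: reaches L-position E → W

H: W, D: L, F: W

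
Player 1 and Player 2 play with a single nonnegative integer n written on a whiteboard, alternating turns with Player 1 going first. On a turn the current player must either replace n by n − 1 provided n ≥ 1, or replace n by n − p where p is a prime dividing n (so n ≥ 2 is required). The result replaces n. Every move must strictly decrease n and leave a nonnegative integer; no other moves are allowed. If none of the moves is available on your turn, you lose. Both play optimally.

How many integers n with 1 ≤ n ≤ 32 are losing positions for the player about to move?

8

Compute win/loss labels from the base case upward. A position with no move is L. Any other position is W if it can reach an L in one move, else L.
n=0: no move → L
n=1: can move to 0, which is L ⇒ W
n=2: can move to 0, which is L ⇒ W
n=3: can move to 0, which is L ⇒ W
n=4: moves to 2(W), 3(W); every one is W ⇒ L
n=5: can move to 0, which is L ⇒ W
n=6: can move to 4, which is L ⇒ W
n=7: can move to 0, which is L ⇒ W
n=8: moves to 6(W), 7(W); every one is W ⇒ L
n=9: can move to 8, which is L ⇒ W
n=10: can move to 8, which is L ⇒ W
n=11: can move to 0, which is L ⇒ W
n=12: moves to 9(W), 10(W), 11(W); every one is W ⇒ L
n=13: can move to 0, which is L ⇒ W
n=14: can move to 12, which is L ⇒ W
n=15: can move to 12, which is L ⇒ W
n=16: moves to 14(W), 15(W); every one is W ⇒ L
n=17: can move to 0, which is L ⇒ W
n=18: can move to 16, which is L ⇒ W
n=19: can move to 0, which is L ⇒ W
n=20: moves to 15(W), 18(W), 19(W); every one is W ⇒ L
n=21: can move to 20, which is L ⇒ W
n=22: can move to 20, which is L ⇒ W
n=23: can move to 0, which is L ⇒ W
n=24: moves to 21(W), 22(W), 23(W); every one is W ⇒ L
n=25: can move to 20, which is L ⇒ W
n=26: can move to 24, which is L ⇒ W
n=27: can move to 24, which is L ⇒ W
n=28: moves to 21(W), 26(W), 27(W); every one is W ⇒ L
n=29: can move to 0, which is L ⇒ W
n=30: can move to 28, which is L ⇒ W
n=31: can move to 0, which is L ⇒ W
n=32: moves to 30(W), 31(W); every one is W ⇒ L
L entries with 1 ≤ n ≤ 32 (n=0 is outside the asked range and is not counted): n = 4, 8, 12, 16, 20, 24, 28, 32; that makes 8.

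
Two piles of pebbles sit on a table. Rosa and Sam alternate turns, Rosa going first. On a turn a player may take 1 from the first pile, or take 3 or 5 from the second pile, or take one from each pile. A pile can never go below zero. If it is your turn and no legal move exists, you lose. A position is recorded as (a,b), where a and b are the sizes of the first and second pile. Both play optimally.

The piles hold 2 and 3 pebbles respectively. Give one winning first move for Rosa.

Work bottom-up. With no move the player to move loses. Otherwise the position is W if at least one move leads to an L position for the opponent, and L if every move leads to a W.
No move ever increases a pile, so every position that can arise here has a ≤ 2 and b ≤ 3; it is enough to label the cells with 0 ≤ a ≤ 2 and 0 ≤ b ≤ 3.
Every move lowers a or b (never raises either), so fill the grid row by row in increasing a, and left to right within a row: each cell's successors are then already labelled.
      b=0  b=1  b=2  b=3
a=0:    L    L    L    W
a=1:    W    W    W    W
a=2:    L    L    L    W
Cells with no legal move (terminal, hence L): (0,0), (0,1), (0,2).
The remaining L cells, each justified by listing all of its moves:
(2,0): the only move is to (1,0)(W), a W ⇒ L
(2,1): moves to (1,1)(W), (1,0)(W); every one is W ⇒ L
(2,2): moves to (1,2)(W), (1,1)(W); every one is W ⇒ L
Every other cell has at least one move into one of the L cells above, so it is W.
From (2,3), the L positions reachable in one move are: (2,0).

Move to (2,0).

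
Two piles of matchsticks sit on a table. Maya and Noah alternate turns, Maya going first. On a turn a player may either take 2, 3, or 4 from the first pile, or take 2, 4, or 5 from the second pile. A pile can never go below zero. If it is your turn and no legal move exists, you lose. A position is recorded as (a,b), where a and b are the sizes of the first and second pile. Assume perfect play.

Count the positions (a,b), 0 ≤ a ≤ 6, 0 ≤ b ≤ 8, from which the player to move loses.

20

Positions with no move are L. A position that does have a move is losing for the player to move precisely when every available move leads to a winning position for the opponent. Fill in the labels:
Every move lowers a or b (never raises either), so fill the grid row by row in increasing a, and left to right within a row: each cell's successors are then already labelled.
      b=0  b=1  b=2  b=3  b=4  b=5  b=6  b=7  b=8
a=0:    L    L    W    W    W    W    W    L    L
a=1:    L    L    W    W    W    W    W    L    L
a=2:    W    W    L    L    W    W    W    W    W
a=3:    W    W    L    L    W    W    W    W    W
a=4:    W    W    W    W    L    L    W    W    W
a=5:    W    W    W    W    L    L    W    W    W
a=6:    L    L    W    W    W    W    W    L    L
Cells with no legal move (terminal, hence L): (0,0), (0,1), (1,0), (1,1).
The remaining L cells, each justified by listing all of its moves:
(0,7): only reaches (0,5)(W), (0,3)(W), (0,2)(W), all W → L
(0,8): only reaches (0,6)(W), (0,4)(W), (0,3)(W), all W → L
(1,7): only reaches (1,5)(W), (1,3)(W), (1,2)(W), all W → L
(1,8): only reaches (1,6)(W), (1,4)(W), (1,3)(W), all W → L
(2,2): only reaches (0,2)(W), (2,0)(W), all W → L
(2,3): only reaches (0,3)(W), (2,1)(W), all W → L
(3,2): only reaches (1,2)(W), (0,2)(W), (3,0)(W), all W → L
(3,3): only reaches (1,3)(W), (0,3)(W), (3,1)(W), all W → L
(4,4): only reaches (2,4)(W), (1,4)(W), (0,4)(W), (4,2)(W), (4,0)(W), all W → L
(4,5): only reaches (2,5)(W), (1,5)(W), (0,5)(W), (4,3)(W), (4,1)(W), (4,0)(W), all W → L
(5,4): only reaches (3,4)(W), (2,4)(W), (1,4)(W), (5,2)(W), (5,0)(W), all W → L
(5,5): only reaches (3,5)(W), (2,5)(W), (1,5)(W), (5,3)(W), (5,1)(W), (5,0)(W), all W → L
(6,0): only reaches (4,0)(W), (3,0)(W), (2,0)(W), all W → L
(6,1): only reaches (4,1)(W), (3,1)(W), (2,1)(W), all W → L
(6,7): only reaches (4,7)(W), (3,7)(W), (2,7)(W), (6,5)(W), (6,3)(W), (6,2)(W), all W → L
(6,8): only reaches (4,8)(W), (3,8)(W), (2,8)(W), (6,6)(W), (6,4)(W), (6,3)(W), all W → L
Every other cell has at least one move into one of the L cells above, so it is W.
L cells per row: a=0: 4, a=1: 4, a=2: 2, a=3: 2, a=4: 2, a=5: 2, a=6: 4; total 20.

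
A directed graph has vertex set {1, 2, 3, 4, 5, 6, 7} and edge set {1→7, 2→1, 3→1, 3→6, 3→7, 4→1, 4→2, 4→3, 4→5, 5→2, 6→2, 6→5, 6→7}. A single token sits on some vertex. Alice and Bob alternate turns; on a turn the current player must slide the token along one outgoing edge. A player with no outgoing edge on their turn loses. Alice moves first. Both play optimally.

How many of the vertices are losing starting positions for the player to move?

Positions with no move are L. A position that does have a move is losing for the player to move precisely when every available move leads to a winning position for the opponent. Fill in the labels:
Every edge goes from a vertex to one that appears earlier in the order 7, 1, 2, 5, 6, 3, 4, so processing vertices in that order labels each vertex after all of its successors.
7: no outgoing edge → L
1: reaches L-position 7 → W
2: only reaches 1(W), which is W → L
5: reaches L-position 2 → W
6: reaches L-position 2 → W
3: reaches L-position 7 → W
4: reaches L-position 2 → W
The L vertices are 2, 7; that is 2 in all.

2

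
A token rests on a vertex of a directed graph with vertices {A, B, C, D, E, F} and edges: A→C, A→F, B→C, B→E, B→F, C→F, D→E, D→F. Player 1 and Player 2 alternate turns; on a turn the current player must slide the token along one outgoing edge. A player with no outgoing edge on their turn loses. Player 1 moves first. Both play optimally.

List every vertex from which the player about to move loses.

E, F

Positions with no move are L. A position that does have a move is losing for the player to move precisely when every available move leads to a winning position for the opponent. Fill in the labels:
Every edge goes from a vertex to one that appears earlier in the order F, E, C, D, A, B, so processing vertices in that order labels each vertex after all of its successors.
F: no outgoing edge → L
E: no outgoing edge → L
C: W (go to F, an L position)
D: W (go to E, an L position)
A: W (go to F, an L position)
B: W (go to E, an L position)
The losing starting vertices are exactly the entries labelled L in this table (2 of them).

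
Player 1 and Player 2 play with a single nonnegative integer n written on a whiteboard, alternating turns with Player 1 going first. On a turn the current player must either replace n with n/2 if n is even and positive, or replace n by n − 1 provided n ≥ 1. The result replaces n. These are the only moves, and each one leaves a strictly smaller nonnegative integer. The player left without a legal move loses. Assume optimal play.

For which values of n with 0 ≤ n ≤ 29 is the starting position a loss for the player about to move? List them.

Work bottom-up. With no move the player to move loses. Otherwise the position is W if at least one move leads to an L position for the opponent, and L if every move leads to a W.
n=0: no move → L
n=1: W (go to 0, an L position)
n=2: L (sole option 1(W) is W)
n=3: W (go to 2, an L position)
n=4: W (go to 2, an L position)
n=5: L (sole option 4(W) is W)
n=6: W (go to 5, an L position)
n=7: L (sole option 6(W) is W)
n=8: W (go to 7, an L position)
n=9: L (sole option 8(W) is W)
n=10: W (go to 5, an L position)
n=11: L (sole option 10(W) is W)
n=12: W (go to 11, an L position)
n=13: L (sole option 12(W) is W)
n=14: W (go to 7, an L position)
n=15: L (sole option 14(W) is W)
n=16: W (go to 15, an L position)
n=17: L (sole option 16(W) is W)
n=18: W (go to 9, an L position)
n=19: L (sole option 18(W) is W)
n=20: W (go to 19, an L position)
n=21: L (sole option 20(W) is W)
n=22: W (go to 11, an L position)
n=23: L (sole option 22(W) is W)
n=24: W (go to 23, an L position)
n=25: L (sole option 24(W) is W)
n=26: W (go to 13, an L position)
n=27: L (sole option 26(W) is W)
n=28: W (go to 27, an L position)
n=29: L (sole option 28(W) is W)
Reading off the rows marked L gives the requested list; there are 15 such values of n.

0, 2, 5, 7, 9, 11, 13, 15, 17, 19, 21, 23, 25, 27, 29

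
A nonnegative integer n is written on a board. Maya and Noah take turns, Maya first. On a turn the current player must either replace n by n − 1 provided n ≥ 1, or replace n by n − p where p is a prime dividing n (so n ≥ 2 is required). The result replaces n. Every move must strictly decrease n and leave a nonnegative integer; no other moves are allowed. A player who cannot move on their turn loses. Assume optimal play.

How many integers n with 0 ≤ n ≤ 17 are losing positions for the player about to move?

5

Build the W/L table. Terminal = L. A non-terminal position is W if it has a move to some L; otherwise it is L.
n=0: no move → L
n=1: reaches L-position 0 → W
n=2: reaches L-position 0 → W
n=3: reaches L-position 0 → W
n=4: only reaches 2(W), 3(W), all W → L
n=5: reaches L-position 0 → W
n=6: reaches L-position 4 → W
n=7: reaches L-position 0 → W
n=8: only reaches 6(W), 7(W), all W → L
n=9: reaches L-position 8 → W
n=10: reaches L-position 8 → W
n=11: reaches L-position 0 → W
n=12: only reaches 9(W), 10(W), 11(W), all W → L
n=13: reaches L-position 0 → W
n=14: reaches L-position 12 → W
n=15: reaches L-position 12 → W
n=16: only reaches 14(W), 15(W), all W → L
n=17: reaches L-position 0 → W
L entries with 0 ≤ n ≤ 17: n = 0, 4, 8, 12, 16; that makes 5.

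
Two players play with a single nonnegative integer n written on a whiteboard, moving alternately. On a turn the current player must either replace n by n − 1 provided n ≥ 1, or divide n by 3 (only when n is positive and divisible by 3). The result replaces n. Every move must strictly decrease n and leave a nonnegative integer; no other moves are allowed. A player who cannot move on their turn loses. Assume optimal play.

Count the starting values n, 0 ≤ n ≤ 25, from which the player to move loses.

12

Compute win/loss labels from the base case upward. A position with no move is L. Any other position is W if it can reach an L in one move, else L.
n=0: no move → L
n=1: reaches L-position 0 → W
n=2: only reaches 1(W), which is W → L
n=3: reaches L-position 2 → W
n=4: only reaches 3(W), which is W → L
n=5: reaches L-position 4 → W
n=6: reaches L-position 2 → W
n=7: only reaches 6(W), which is W → L
n=8: reaches L-position 7 → W
n=9: only reaches 3(W), 8(W), all W → L
n=10: reaches L-position 9 → W
n=11: only reaches 10(W), which is W → L
n=12: reaches L-position 4 → W
n=13: only reaches 12(W), which is W → L
n=14: reaches L-position 13 → W
n=15: only reaches 5(W), 14(W), all W → L
n=16: reaches L-position 15 → W
n=17: only reaches 16(W), which is W → L
n=18: reaches L-position 17 → W
n=19: only reaches 18(W), which is W → L
n=20: reaches L-position 19 → W
n=21: reaches L-position 7 → W
n=22: only reaches 21(W), which is W → L
n=23: reaches L-position 22 → W
n=24: only reaches 8(W), 23(W), all W → L
n=25: reaches L-position 24 → W
L entries with 0 ≤ n ≤ 25: n = 0, 2, 4, 7, 9, 11, 13, 15, 17, 19, 22, 24; that makes 12.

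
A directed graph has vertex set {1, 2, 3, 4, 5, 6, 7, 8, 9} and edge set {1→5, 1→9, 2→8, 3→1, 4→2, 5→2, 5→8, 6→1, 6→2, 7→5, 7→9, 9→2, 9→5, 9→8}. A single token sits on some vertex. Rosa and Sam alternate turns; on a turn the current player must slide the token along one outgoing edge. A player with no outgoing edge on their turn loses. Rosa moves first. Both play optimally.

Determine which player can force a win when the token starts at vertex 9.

Positions with no move are L. A position that does have a move is losing for the player to move precisely when every available move leads to a winning position for the opponent. Fill in the labels:
Every edge goes from a vertex to one that appears earlier in the order 8, 2, 5, 9, 4, 1, 6, 3, 7, so processing vertices in that order labels each vertex after all of its successors.
8: no outgoing edge → L
2: reaches L-position 8 → W
5: reaches L-position 8 → W
9: reaches L-position 8 → W
4: only reaches 2(W), which is W → L
1: only reaches 9(W), 5(W), all W → L
6: reaches L-position 1 → W
3: reaches L-position 1 → W
7: only reaches 9(W), 5(W), all W → L
The starting position 9 is W: Rosa should move to 8, handing over an L position.

Rosa wins.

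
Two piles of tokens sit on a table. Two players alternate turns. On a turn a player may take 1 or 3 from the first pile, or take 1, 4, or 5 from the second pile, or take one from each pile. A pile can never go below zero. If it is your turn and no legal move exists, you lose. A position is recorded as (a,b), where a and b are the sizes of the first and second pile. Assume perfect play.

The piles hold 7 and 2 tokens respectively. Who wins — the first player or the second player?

Positions with no move are L. A position that does have a move is losing for the player to move precisely when every available move leads to a winning position for the opponent. Fill in the labels:
No move ever increases a pile, so every position that can arise here has a ≤ 7 and b ≤ 2; it is enough to label the cells with 0 ≤ a ≤ 7 and 0 ≤ b ≤ 2.
Every move lowers a or b (never raises either), so fill the grid row by row in increasing a, and left to right within a row: each cell's successors are then already labelled.
      b=0  b=1  b=2
a=0:    L    W    L
a=1:    W    W    W
a=2:    L    W    L
a=3:    W    W    W
a=4:    L    W    L
a=5:    W    W    W
a=6:    L    W    L
a=7:    W    W    W
Cells with no legal move (terminal, hence L): (0,0).
The remaining L cells, each justified by listing all of its moves:
(0,2): the only move is to (0,1)(W), a W ⇒ L
(2,0): the only move is to (1,0)(W), a W ⇒ L
(2,2): moves to (1,2)(W), (2,1)(W), (1,1)(W); every one is W ⇒ L
(4,0): moves to (3,0)(W), (1,0)(W); every one is W ⇒ L
(4,2): moves to (3,2)(W), (1,2)(W), (4,1)(W), (3,1)(W); every one is W ⇒ L
(6,0): moves to (5,0)(W), (3,0)(W); every one is W ⇒ L
(6,2): moves to (5,2)(W), (3,2)(W), (6,1)(W), (5,1)(W); every one is W ⇒ L
Every other cell has at least one move into one of the L cells above, so it is W.
The starting position (7,2) is W: the player to move should move to (6,2), handing over an L position.

The first player wins.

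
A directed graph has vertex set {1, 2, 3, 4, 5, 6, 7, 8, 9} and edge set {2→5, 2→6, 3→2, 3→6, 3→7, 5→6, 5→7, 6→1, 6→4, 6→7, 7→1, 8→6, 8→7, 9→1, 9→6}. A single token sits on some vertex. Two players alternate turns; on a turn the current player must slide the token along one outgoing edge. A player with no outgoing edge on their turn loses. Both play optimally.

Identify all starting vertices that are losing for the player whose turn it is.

1, 3, 4, 5, 8

Label each position W (a win for the player to move) or L (a loss). A position with no legal move is L; any other position is W exactly when some move reaches an L, and L when every move reaches a W.
Every edge goes from a vertex to one that appears earlier in the order 1, 4, 7, 6, 9, 5, 2, 8, 3, so processing vertices in that order labels each vertex after all of its successors.
1: no outgoing edge → L
4: no outgoing edge → L
7: W (go to 1, an L position)
6: W (go to 4, an L position)
9: W (go to 1, an L position)
5: L (options 6(W), 7(W) are all W)
2: W (go to 5, an L position)
8: L (options 6(W), 7(W) are all W)
3: L (options 2(W), 6(W), 7(W) are all W)
The losing starting vertices are exactly the entries labelled L in this table (5 of them).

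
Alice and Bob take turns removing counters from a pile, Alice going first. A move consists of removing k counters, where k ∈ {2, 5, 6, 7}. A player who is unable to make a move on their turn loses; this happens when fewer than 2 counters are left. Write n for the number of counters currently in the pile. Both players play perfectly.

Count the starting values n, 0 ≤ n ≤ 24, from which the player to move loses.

7

Classify positions by backward induction: terminal positions (no move available) are L. From any other position, the mover wins iff some move reaches an L.
n=0: no move → L
n=1: no move → L
n=2: →0(L), so W
n=3: →1(L), so W
n=4: →2(W) only, which is W, so L
n=5: →0(L), so W
n=6: →4(L), so W
n=7: →1(L), so W
n=8: →1(L), so W
n=9: →4(L), so W
n=10: →4(L), so W
n=11: →4(L), so W
n=12: →10(W), 7(W), 6(W), 5(W) — all W, so L
n=13: →11(W), 8(W), 7(W), 6(W) — all W, so L
n=14: →12(L), so W
n=15: →13(L), so W
n=16: →14(W), 11(W), 10(W), 9(W) — all W, so L
n=17: →12(L), so W
n=18: →16(L), so W
n=19: →13(L), so W
n=20: →13(L), so W
n=21: →16(L), so W
n=22: →16(L), so W
n=23: →16(L), so W
n=24: →22(W), 19(W), 18(W), 17(W) — all W, so L
L entries with 0 ≤ n ≤ 24: n = 0, 1, 4, 12, 13, 16, 24; that makes 7.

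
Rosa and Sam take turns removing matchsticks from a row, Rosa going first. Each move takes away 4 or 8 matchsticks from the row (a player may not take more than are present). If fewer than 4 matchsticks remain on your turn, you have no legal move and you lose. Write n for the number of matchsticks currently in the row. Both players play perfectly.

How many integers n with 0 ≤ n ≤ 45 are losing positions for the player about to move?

16

Build the W/L table. Terminal = L. A non-terminal position is W if it has a move to some L; otherwise it is L.
n=0: no move → L
n=1: no move → L
n=2: no move → L
n=3: no move → L
n=4: →0(L), so W
n=5: →1(L), so W
n=6: →2(L), so W
n=7: →3(L), so W
n=8: →0(L), so W
n=9: →1(L), so W
n=10: →2(L), so W
n=11: →3(L), so W
n=12: →8(W), 4(W) — all W, so L
n=13: →9(W), 5(W) — all W, so L
n=14: →10(W), 6(W) — all W, so L
n=15: →11(W), 7(W) — all W, so L
n=16: →12(L), so W
n=17: →13(L), so W
n=18: →14(L), so W
n=19: →15(L), so W
n=20: →12(L), so W
n=21: →13(L), so W
n=22: →14(L), so W
n=23: →15(L), so W
n=24: →20(W), 16(W) — all W, so L
n=25: →21(W), 17(W) — all W, so L
n=26: →22(W), 18(W) — all W, so L
n=27: →23(W), 19(W) — all W, so L
n=28: →24(L), so W
n=29: →25(L), so W
n=30: →26(L), so W
n=31: →27(L), so W
n=32: →24(L), so W
n=33: →25(L), so W
n=34: →26(L), so W
n=35: →27(L), so W
n=36: →32(W), 28(W) — all W, so L
n=37: →33(W), 29(W) — all W, so L
n=38: →34(W), 30(W) — all W, so L
n=39: →35(W), 31(W) — all W, so L
n=40: →36(L), so W
n=41: →37(L), so W
n=42: →38(L), so W
n=43: →39(L), so W
n=44: →36(L), so W
n=45: →37(L), so W
L entries with 0 ≤ n ≤ 45: n = 0, 1, 2, 3, 12, 13, 14, 15, 24, 25, 26, 27, 36, 37, 38, 39; that makes 16.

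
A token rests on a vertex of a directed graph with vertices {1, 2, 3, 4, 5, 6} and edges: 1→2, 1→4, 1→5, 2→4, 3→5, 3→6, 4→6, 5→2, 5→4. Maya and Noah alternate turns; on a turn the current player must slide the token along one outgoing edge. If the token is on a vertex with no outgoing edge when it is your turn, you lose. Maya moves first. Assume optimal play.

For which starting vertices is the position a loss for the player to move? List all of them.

2, 6

Build the W/L table. Terminal = L. A non-terminal position is W if it has a move to some L; otherwise it is L.
Every edge goes from a vertex to one that appears earlier in the order 6, 4, 2, 5, 1, 3, so processing vertices in that order labels each vertex after all of its successors.
6: no outgoing edge → L
4: →6(L), so W
2: →4(W) only, which is W, so L
5: →2(L), so W
1: →2(L), so W
3: →6(L), so W
The losing starting vertices are exactly the entries labelled L in this table (2 of them).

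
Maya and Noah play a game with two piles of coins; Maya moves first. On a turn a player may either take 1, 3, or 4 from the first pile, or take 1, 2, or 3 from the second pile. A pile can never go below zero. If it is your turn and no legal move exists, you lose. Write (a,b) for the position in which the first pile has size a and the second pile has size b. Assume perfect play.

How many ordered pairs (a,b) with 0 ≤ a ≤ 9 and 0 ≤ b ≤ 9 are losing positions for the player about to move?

27

Positions with no move are L. A position that does have a move is losing for the player to move precisely when every available move leads to a winning position for the opponent. Fill in the labels:
Every move lowers a or b (never raises either), so fill the grid row by row in increasing a, and left to right within a row: each cell's successors are then already labelled.
      b=0  b=1  b=2  b=3  b=4  b=5  b=6  b=7  b=8  b=9
a=0:    L    W    W    W    L    W    W    W    L    W
a=1:    W    L    W    W    W    L    W    W    W    L
a=2:    L    W    W    W    L    W    W    W    L    W
a=3:    W    L    W    W    W    L    W    W    W    L
a=4:    W    W    L    W    W    W    L    W    W    W
a=5:    W    W    W    L    W    W    W    L    W    W
a=6:    W    W    L    W    W    W    L    W    W    W
a=7:    L    W    W    W    L    W    W    W    L    W
a=8:    W    L    W    W    W    L    W    W    W    L
a=9:    L    W    W    W    L    W    W    W    L    W
Cells with no legal move (terminal, hence L): (0,0).
The remaining L cells, each justified by listing all of its moves:
(0,4): →(0,3)(W), (0,2)(W), (0,1)(W) — all W, so L
(0,8): →(0,7)(W), (0,6)(W), (0,5)(W) — all W, so L
(1,1): →(0,1)(W), (1,0)(W) — all W, so L
(1,5): →(0,5)(W), (1,4)(W), (1,3)(W), (1,2)(W) — all W, so L
(1,9): →(0,9)(W), (1,8)(W), (1,7)(W), (1,6)(W) — all W, so L
(2,0): →(1,0)(W) only, which is W, so L
(2,4): →(1,4)(W), (2,3)(W), (2,2)(W), (2,1)(W) — all W, so L
(2,8): →(1,8)(W), (2,7)(W), (2,6)(W), (2,5)(W) — all W, so L
(3,1): →(2,1)(W), (0,1)(W), (3,0)(W) — all W, so L
(3,5): →(2,5)(W), (0,5)(W), (3,4)(W), (3,3)(W), (3,2)(W) — all W, so L
(3,9): →(2,9)(W), (0,9)(W), (3,8)(W), (3,7)(W), (3,6)(W) — all W, so L
(4,2): →(3,2)(W), (1,2)(W), (0,2)(W), (4,1)(W), (4,0)(W) — all W, so L
(4,6): →(3,6)(W), (1,6)(W), (0,6)(W), (4,5)(W), (4,4)(W), (4,3)(W) — all W, so L
(5,3): →(4,3)(W), (2,3)(W), (1,3)(W), (5,2)(W), (5,1)(W), (5,0)(W) — all W, so L
(5,7): →(4,7)(W), (2,7)(W), (1,7)(W), (5,6)(W), (5,5)(W), (5,4)(W) — all W, so L
(6,2): →(5,2)(W), (3,2)(W), (2,2)(W), (6,1)(W), (6,0)(W) — all W, so L
(6,6): →(5,6)(W), (3,6)(W), (2,6)(W), (6,5)(W), (6,4)(W), (6,3)(W) — all W, so L
(7,0): →(6,0)(W), (4,0)(W), (3,0)(W) — all W, so L
(7,4): →(6,4)(W), (4,4)(W), (3,4)(W), (7,3)(W), (7,2)(W), (7,1)(W) — all W, so L
(7,8): →(6,8)(W), (4,8)(W), (3,8)(W), (7,7)(W), (7,6)(W), (7,5)(W) — all W, so L
(8,1): →(7,1)(W), (5,1)(W), (4,1)(W), (8,0)(W) — all W, so L
(8,5): →(7,5)(W), (5,5)(W), (4,5)(W), (8,4)(W), (8,3)(W), (8,2)(W) — all W, so L
(8,9): →(7,9)(W), (5,9)(W), (4,9)(W), (8,8)(W), (8,7)(W), (8,6)(W) — all W, so L
(9,0): →(8,0)(W), (6,0)(W), (5,0)(W) — all W, so L
(9,4): →(8,4)(W), (6,4)(W), (5,4)(W), (9,3)(W), (9,2)(W), (9,1)(W) — all W, so L
(9,8): →(8,8)(W), (6,8)(W), (5,8)(W), (9,7)(W), (9,6)(W), (9,5)(W) — all W, so L
Every other cell has at least one move into one of the L cells above, so it is W.
L cells per row: a=0: 3, a=1: 3, a=2: 3, a=3: 3, a=4: 2, a=5: 2, a=6: 2, a=7: 3, a=8: 3, a=9: 3; total 27.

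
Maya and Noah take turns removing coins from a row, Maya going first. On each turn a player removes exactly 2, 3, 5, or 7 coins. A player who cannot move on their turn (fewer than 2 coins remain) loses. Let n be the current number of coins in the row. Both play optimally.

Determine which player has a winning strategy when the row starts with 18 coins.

Noah wins.

Compute win/loss labels from the base case upward. A position with no move is L. Any other position is W if it can reach an L in one move, else L.
n=0: no move → L
n=1: no move → L
n=2: →0(L), so W
n=3: →1(L), so W
n=4: →1(L), so W
n=5: →0(L), so W
n=6: →1(L), so W
n=7: →0(L), so W
n=8: →1(L), so W
n=9: →7(W), 6(W), 4(W), 2(W) — all W, so L
n=10: →8(W), 7(W), 5(W), 3(W) — all W, so L
n=11: →9(L), so W
n=12: →10(L), so W
n=13: →10(L), so W
n=14: →9(L), so W
n=15: →10(L), so W
n=16: →9(L), so W
n=17: →10(L), so W
n=18: →16(W), 15(W), 13(W), 11(W) — all W, so L
The starting position 18 is L: whatever Maya does, the opponent receives a W position.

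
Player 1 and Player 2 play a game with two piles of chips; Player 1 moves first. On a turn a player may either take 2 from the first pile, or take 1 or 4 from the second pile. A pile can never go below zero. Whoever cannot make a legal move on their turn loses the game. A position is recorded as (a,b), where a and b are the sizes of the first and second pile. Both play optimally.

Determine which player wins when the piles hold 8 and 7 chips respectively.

Player 2 wins.

Classify positions by backward induction: terminal positions (no move available) are L. From any other position, the mover wins iff some move reaches an L.
No move ever increases a pile, so every position that can arise here has a ≤ 8 and b ≤ 7; it is enough to label the cells with 0 ≤ a ≤ 8 and 0 ≤ b ≤ 7.
Every move lowers a or b (never raises either), so fill the grid row by row in increasing a, and left to right within a row: each cell's successors are then already labelled.
      b=0  b=1  b=2  b=3  b=4  b=5  b=6  b=7
a=0:    L    W    L    W    W    L    W    L
a=1:    L    W    L    W    W    L    W    L
a=2:    W    L    W    L    W    W    L    W
a=3:    W    L    W    L    W    W    L    W
a=4:    L    W    L    W    W    L    W    L
a=5:    L    W    L    W    W    L    W    L
a=6:    W    L    W    L    W    W    L    W
a=7:    W    L    W    L    W    W    L    W
a=8:    L    W    L    W    W    L    W    L
Cells with no legal move (terminal, hence L): (0,0), (1,0).
The remaining L cells, each justified by listing all of its moves:
(0,2): →(0,1)(W) only, which is W, so L
(0,5): →(0,4)(W), (0,1)(W) — all W, so L
(0,7): →(0,6)(W), (0,3)(W) — all W, so L
(1,2): →(1,1)(W) only, which is W, so L
(1,5): →(1,4)(W), (1,1)(W) — all W, so L
(1,7): →(1,6)(W), (1,3)(W) — all W, so L
(2,1): →(0,1)(W), (2,0)(W) — all W, so L
(2,3): →(0,3)(W), (2,2)(W) — all W, so L
(2,6): →(0,6)(W), (2,5)(W), (2,2)(W) — all W, so L
(3,1): →(1,1)(W), (3,0)(W) — all W, so L
(3,3): →(1,3)(W), (3,2)(W) — all W, so L
(3,6): →(1,6)(W), (3,5)(W), (3,2)(W) — all W, so L
(4,0): →(2,0)(W) only, which is W, so L
(4,2): →(2,2)(W), (4,1)(W) — all W, so L
(4,5): →(2,5)(W), (4,4)(W), (4,1)(W) — all W, so L
(4,7): →(2,7)(W), (4,6)(W), (4,3)(W) — all W, so L
(5,0): →(3,0)(W) only, which is W, so L
(5,2): →(3,2)(W), (5,1)(W) — all W, so L
(5,5): →(3,5)(W), (5,4)(W), (5,1)(W) — all W, so L
(5,7): →(3,7)(W), (5,6)(W), (5,3)(W) — all W, so L
(6,1): →(4,1)(W), (6,0)(W) — all W, so L
(6,3): →(4,3)(W), (6,2)(W) — all W, so L
(6,6): →(4,6)(W), (6,5)(W), (6,2)(W) — all W, so L
(7,1): →(5,1)(W), (7,0)(W) — all W, so L
(7,3): →(5,3)(W), (7,2)(W) — all W, so L
(7,6): →(5,6)(W), (7,5)(W), (7,2)(W) — all W, so L
(8,0): →(6,0)(W) only, which is W, so L
(8,2): →(6,2)(W), (8,1)(W) — all W, so L
(8,5): →(6,5)(W), (8,4)(W), (8,1)(W) — all W, so L
(8,7): →(6,7)(W), (8,6)(W), (8,3)(W) — all W, so L
Every other cell has at least one move into one of the L cells above, so it is W.
Every move from (8,7) reaches a W position, so the mover loses.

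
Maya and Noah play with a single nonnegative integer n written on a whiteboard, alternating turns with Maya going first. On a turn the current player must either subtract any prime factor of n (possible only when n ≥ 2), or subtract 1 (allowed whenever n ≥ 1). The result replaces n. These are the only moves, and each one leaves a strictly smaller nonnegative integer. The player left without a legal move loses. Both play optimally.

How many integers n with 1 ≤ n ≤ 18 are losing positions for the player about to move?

Classify positions by backward induction: terminal positions (no move available) are L. From any other position, the mover wins iff some move reaches an L.
n=0: no move → L
n=1: reaches L-position 0 → W
n=2: reaches L-position 0 → W
n=3: reaches L-position 0 → W
n=4: only reaches 2(W), 3(W), all W → L
n=5: reaches L-position 0 → W
n=6: reaches L-position 4 → W
n=7: reaches L-position 0 → W
n=8: only reaches 6(W), 7(W), all W → L
n=9: reaches L-position 8 → W
n=10: reaches L-position 8 → W
n=11: reaches L-position 0 → W
n=12: only reaches 9(W), 10(W), 11(W), all W → L
n=13: reaches L-position 0 → W
n=14: reaches L-position 12 → W
n=15: reaches L-position 12 → W
n=16: only reaches 14(W), 15(W), all W → L
n=17: reaches L-position 0 → W
n=18: reaches L-position 16 → W
L entries with 1 ≤ n ≤ 18 (n=0 is outside the asked range and is not counted): n = 4, 8, 12, 16; that makes 4.

4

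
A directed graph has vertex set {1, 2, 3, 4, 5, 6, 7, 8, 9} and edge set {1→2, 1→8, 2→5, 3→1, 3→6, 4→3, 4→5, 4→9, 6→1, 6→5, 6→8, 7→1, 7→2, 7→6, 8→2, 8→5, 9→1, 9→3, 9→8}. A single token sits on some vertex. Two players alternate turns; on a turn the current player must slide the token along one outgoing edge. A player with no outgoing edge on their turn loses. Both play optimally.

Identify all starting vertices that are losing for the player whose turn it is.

1, 5

Work bottom-up. With no move the player to move loses. Otherwise the position is W if at least one move leads to an L position for the opponent, and L if every move leads to a W.
Every edge goes from a vertex to one that appears earlier in the order 5, 2, 8, 1, 6, 7, 3, 9, 4, so processing vertices in that order labels each vertex after all of its successors.
5: no outgoing edge → L
2: can move to 5, which is L ⇒ W
8: can move to 5, which is L ⇒ W
1: moves to 8(W), 2(W); every one is W ⇒ L
6: can move to 1, which is L ⇒ W
7: can move to 1, which is L ⇒ W
3: can move to 1, which is L ⇒ W
9: can move to 1, which is L ⇒ W
4: can move to 5, which is L ⇒ W
The losing starting vertices are exactly the entries labelled L in this table (2 of them).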